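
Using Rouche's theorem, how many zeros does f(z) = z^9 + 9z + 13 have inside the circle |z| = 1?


Step 1: On |z| = 1 the three terms have sizes |z^9| = 1^9 = 1, |9z| = 9*1 = 9, |13| = 13
Step 2: The dominant term is g(z) = 13; let h(z) = z^9 + 9z so f = g + h
Step 3: On |z| = 1: |g| = 13 and |h| <= 1 + 9 = 10
Step 4: Since 13 > 10, |h| < |g| on |z| = 1, so by Rouche f has the same number of zeros as g inside |z| < 1
Step 5: g(z) = 13 is a nonzero constant with no zeros inside |z| < 1. Answer = 0

0


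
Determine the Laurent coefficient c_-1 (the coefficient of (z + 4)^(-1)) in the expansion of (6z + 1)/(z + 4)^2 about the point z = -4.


Step 1: Write the numerator in powers of (z + 4): 6z + 1 = 6(z + 4) + (6*(-4) + 1) = 6(z + 4) - 23
Step 2: Divide by (z + 4)^2: f(z) = -23(z + 4)^(-2) + 6(z + 4)^(-1)
Step 3: This finite sum is the Laurent series of f about z = -4.
Step 4: Coefficient of (z + 4)^(-1) = coefficient of (z + 4) in the re-centred numerator = 6

6


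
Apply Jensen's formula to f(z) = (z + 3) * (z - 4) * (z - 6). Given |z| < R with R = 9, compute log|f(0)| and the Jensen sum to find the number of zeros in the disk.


Jensen's formula: (1/2pi)*integral log|f(Re^it)|dt = log|f(0)| + sum_{|a_k|<R} log(R/|a_k|)
Step 1: f(0) = 3 * (-4) * (-6) = 72
Step 2: log|f(0)| = log|-3| + log|4| + log|6| = 4.2767
Step 3: Zeros inside |z| < 9: -3, 4, 6
Step 4: Jensen sum = log(9/3) + log(9/4) + log(9/6) = 2.315
Step 5: n(R) = number of terms in the Jensen sum = count of zeros inside |z| < 9 = 3

3


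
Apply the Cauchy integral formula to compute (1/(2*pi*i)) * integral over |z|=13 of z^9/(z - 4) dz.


Step 1: f(z) = z^9, a = 4 is inside |z| = 13
Step 2: By Cauchy integral formula: (1/(2pi*i)) * integral = f(a)
Step 3: f(4) = 4^9 = 262144

262144


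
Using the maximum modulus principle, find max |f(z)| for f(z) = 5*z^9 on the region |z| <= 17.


Step 1: On |z| = 17, |f(z)| = 5 * |z|^9 = 5 * 17^9
Step 2: By maximum modulus principle, maximum is on boundary.
Step 3: Maximum = 5 * 118587876497 = 592939382485

592939382485


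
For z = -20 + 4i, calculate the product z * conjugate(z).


Step 1: conj(z) = -20 - 4i
Step 2: z * conj(z) = (-20)^2 + 4^2
Step 3: = 400 + 16 = 416

416


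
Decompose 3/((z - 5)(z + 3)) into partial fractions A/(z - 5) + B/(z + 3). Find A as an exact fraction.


Step 1: Multiply both sides by (z - 5) and set z = 5
Step 2: A = 3 / (5 + 3)
Step 3: A = 3 / 8
Step 4: A = 3/8

3/8


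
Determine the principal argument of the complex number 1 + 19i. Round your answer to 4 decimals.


Step 1: z = 1 + 19i
Step 2: arg(z) = atan2(19, 1)
Step 3: arg(z) = 1.5182

1.5182


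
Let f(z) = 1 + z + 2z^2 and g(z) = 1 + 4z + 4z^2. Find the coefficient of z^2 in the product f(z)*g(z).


Step 1: z^2 term in f*g comes from: (1)*(4z^2) + (z)*(4z) + (2z^2)*(1)
Step 2: = 4 + 4 + 2
Step 3: = 10

10


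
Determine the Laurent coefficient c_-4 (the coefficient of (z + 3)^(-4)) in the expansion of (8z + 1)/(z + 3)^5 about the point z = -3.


Step 1: Write the numerator in powers of (z + 3): 8z + 1 = 8(z + 3) + (8*(-3) + 1) = 8(z + 3) - 23
Step 2: Divide by (z + 3)^5: f(z) = -23(z + 3)^(-5) + 8(z + 3)^(-4)
Step 3: This finite sum is the Laurent series of f about z = -3.
Step 4: Coefficient of (z + 3)^(-4) = coefficient of (z + 3) in the re-centred numerator = 8

8


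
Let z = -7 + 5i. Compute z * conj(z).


Step 1: conj(z) = -7 - 5i
Step 2: z * conj(z) = (-7)^2 + 5^2
Step 3: = 49 + 25 = 74

74


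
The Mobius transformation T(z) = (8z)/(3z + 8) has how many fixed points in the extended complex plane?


Step 1: Fixed points satisfy T(z) = z
Step 2: 3z^2 = 0
Step 3: Discriminant = 0^2 - 4*3*0 = 0
Step 4: Number of fixed points = 1

1


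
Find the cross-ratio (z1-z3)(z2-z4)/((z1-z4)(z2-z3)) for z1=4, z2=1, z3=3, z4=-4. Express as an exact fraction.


Step 1: (z1-z3)(z2-z4) = 1 * 5 = 5
Step 2: (z1-z4)(z2-z3) = 8 * (-2) = -16
Step 3: Cross-ratio = -5/16 = -5/16

-5/16


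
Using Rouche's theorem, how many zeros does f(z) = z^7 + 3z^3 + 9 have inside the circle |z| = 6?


Step 1: On |z| = 6 the three terms have sizes |z^7| = 6^7 = 279936, |3z^3| = 3*6^3 = 648, |9| = 9
Step 2: The dominant term is g(z) = z^7; let h(z) = 3z^3 + 9 so f = g + h
Step 3: On |z| = 6: |g| = 279936 and |h| <= 648 + 9 = 657
Step 4: Since 279936 > 657, |h| < |g| on |z| = 6, so by Rouche f has the same number of zeros as g inside |z| < 6
Step 5: g(z) = z^7 has 7 zeros (all at the origin) inside |z| < 6. Answer = 7

7


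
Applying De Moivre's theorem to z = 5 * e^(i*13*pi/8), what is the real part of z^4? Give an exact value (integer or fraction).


Step 1: By De Moivre's theorem, z^4 = 5^4 * e^(i*4*13*pi/8) = 625 * (cos(13*pi/2) + i*sin(13*pi/2))
Step 2: |z|^4 = 5^4 = 625
Step 3: Reduce the angle mod 2*pi: 13*pi/2 - 6*pi = pi/2
Step 4: cos(pi/2) = 0
Step 5: Re(z^4) = 625 * 0 = 0

0


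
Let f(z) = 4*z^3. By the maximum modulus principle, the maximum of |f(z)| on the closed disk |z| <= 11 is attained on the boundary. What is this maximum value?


Step 1: On |z| = 11, |f(z)| = 4 * |z|^3 = 4 * 11^3
Step 2: By maximum modulus principle, maximum is on boundary.
Step 3: Maximum = 4 * 1331 = 5324

5324


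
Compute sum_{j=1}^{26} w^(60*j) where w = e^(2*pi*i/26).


Step 1: The sum sum_{j=1}^{n} w^(k*j) equals n if n | k, else 0.
Step 2: Here n = 26, k = 60
Step 3: Does n divide k? 26 | 60 -> False
Step 4: Sum = 0

0


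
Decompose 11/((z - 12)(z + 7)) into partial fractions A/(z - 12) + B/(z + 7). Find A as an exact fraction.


Step 1: Multiply both sides by (z - 12) and set z = 12
Step 2: A = 11 / (12 + 7)
Step 3: A = 11 / 19
Step 4: A = 11/19

11/19


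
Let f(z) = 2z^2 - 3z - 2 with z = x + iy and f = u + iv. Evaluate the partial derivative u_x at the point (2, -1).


Step 1: f(z) = 2(x+iy)^2 - 3(x+iy) - 2
Step 2: u = 2(x^2 - y^2) - 3x - 2
Step 3: u_x = 4x - 3
Step 4: At (2, -1): u_x = 8 - 3 = 5

5


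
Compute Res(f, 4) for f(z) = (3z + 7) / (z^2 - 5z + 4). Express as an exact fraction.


Step 1: Q(z) = z^2 - 5z + 4 = (z - 4)(z - 1)
Step 2: Q'(z) = 2z - 5
Step 3: Q'(4) = 3, P(4) = 19
Step 4: Res = P(4)/Q'(4) = 19/3 = 19/3

19/3


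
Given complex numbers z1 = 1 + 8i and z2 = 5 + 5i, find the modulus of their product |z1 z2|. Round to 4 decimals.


Step 1: |z1| = sqrt(1^2 + 8^2) = sqrt(65)
Step 2: |z2| = sqrt(5^2 + 5^2) = sqrt(50)
Step 3: |z1*z2| = |z1|*|z2| = sqrt(65) * sqrt(50) = sqrt(65 * 50) = sqrt(3250)
Step 4: = 57.0088

57.0088


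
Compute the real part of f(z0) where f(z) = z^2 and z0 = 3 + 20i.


Step 1: z0 = 3 + 20i
Step 2: z0^2 = 3^2 - 20^2 + 120i
Step 3: real part = 9 - 400 = -391

-391


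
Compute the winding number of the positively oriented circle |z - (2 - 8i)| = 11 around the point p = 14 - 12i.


Step 1: Center c = (2, -8), radius = 11
Step 2: |p - c|^2 = 12^2 + (-4)^2 = 160
Step 3: r^2 = 121
Step 4: |p-c| > r so winding number = 0

0


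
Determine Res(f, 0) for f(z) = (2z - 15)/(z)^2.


Step 1: Pole of order 2 at z = 0
Step 2: Res = lim d/dz [(z)^2 * f(z)] as z -> 0
Step 3: (z)^2 * f(z) = 2z - 15
Step 4: d/dz[2z - 15] = 2

2


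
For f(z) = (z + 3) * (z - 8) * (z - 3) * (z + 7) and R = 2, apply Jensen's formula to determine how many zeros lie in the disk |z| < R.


Jensen's formula: (1/2pi)*integral log|f(Re^it)|dt = log|f(0)| + sum_{|a_k|<R} log(R/|a_k|)
Step 1: f(0) = 3 * (-8) * (-3) * 7 = 504
Step 2: log|f(0)| = log|-3| + log|8| + log|3| + log|-7| = 6.2226
Step 3: Zeros inside |z| < 2: none
Step 4: Jensen sum = (empty sum) = 0
Step 5: n(R) = number of terms in the Jensen sum = count of zeros inside |z| < 2 = 0

0


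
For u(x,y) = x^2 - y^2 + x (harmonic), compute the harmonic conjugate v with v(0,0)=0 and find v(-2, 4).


Step 1: v_x = -u_y = 2y + 0
Step 2: v_y = u_x = 2x + 1
Step 3: v = 2xy + y + C
Step 4: v(0,0) = 0 => C = 0
Step 5: v(-2, 4) = -12

-12


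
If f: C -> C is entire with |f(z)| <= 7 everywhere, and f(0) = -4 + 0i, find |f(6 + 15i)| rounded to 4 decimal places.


Step 1: By Liouville's theorem, a bounded entire function is constant.
Step 2: f(z) = f(0) = -4 + 0i for all z.
Step 3: |f(w)| = |-4 + 0i| = sqrt(16 + 0)
Step 4: = 4.0

4.0


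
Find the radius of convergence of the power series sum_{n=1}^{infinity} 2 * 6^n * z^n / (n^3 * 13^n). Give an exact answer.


Step 1: General term a_n = 2 * 6^n / (n^3 * 13^n)
Step 2: By the root test, |a_n|^(1/n) = 2^(1/n) * 6 / (n^(3/n) * 13) -> 6/13 as n -> infinity (since 2^(1/n) -> 1 and n^(3/n) -> 1)
Step 3: R = 1/lim|a_n|^(1/n) = 13/6

13/6


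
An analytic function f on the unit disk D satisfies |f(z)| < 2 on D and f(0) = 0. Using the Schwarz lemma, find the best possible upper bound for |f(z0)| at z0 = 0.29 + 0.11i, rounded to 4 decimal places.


Step 1: g = f/2 maps D -> D with g(0) = 0, so by the Schwarz lemma |g(z)| <= |z|, i.e. |f(z)| <= 2|z|; this is sharp (f(z) = 2z).
Step 2: |z0|^2 = 0.29^2 + 0.11^2 = 0.0962
Step 3: |z0| = sqrt(0.0962) = 0.310161
Step 4: Best bound = 2 * |z0| = 2 * 0.310161 = 0.6203

0.6203


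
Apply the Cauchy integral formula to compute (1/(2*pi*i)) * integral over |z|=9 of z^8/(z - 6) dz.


Step 1: f(z) = z^8, a = 6 is inside |z| = 9
Step 2: By Cauchy integral formula: (1/(2pi*i)) * integral = f(a)
Step 3: f(6) = 6^8 = 1679616

1679616


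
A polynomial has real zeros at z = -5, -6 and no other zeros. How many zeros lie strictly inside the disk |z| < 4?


Step 1: Check each root:
  z = -5: |-5| = 5 >= 4
  z = -6: |-6| = 6 >= 4
Step 2: Count = 0

0


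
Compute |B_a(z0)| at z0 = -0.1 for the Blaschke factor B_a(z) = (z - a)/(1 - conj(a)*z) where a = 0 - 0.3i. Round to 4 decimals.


Step 1: Numerator z0 - a = -0.1 - (0 - 0.3i) = -0.1 + 0.3i
Step 2: Denominator 1 - conj(a)*z0 = 1 - (0 + 0.3i)*(-0.1) = 1 + 0.03i
Step 3: |z0 - a|^2 = (-0.1)^2 + 0.3^2 = 0.1; |1 - conj(a)*z0|^2 = 1^2 + 0.03^2 = 1.0009
Step 4: |B_a(-0.1)| = sqrt(0.1 / 1.0009) = sqrt(0.09991)
Step 5: = 0.3161

0.3161


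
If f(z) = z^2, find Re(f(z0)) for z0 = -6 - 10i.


Step 1: z0 = -6 - 10i
Step 2: z0^2 = (-6)^2 - (-10)^2 + 120i
Step 3: real part = 36 - 100 = -64

-64


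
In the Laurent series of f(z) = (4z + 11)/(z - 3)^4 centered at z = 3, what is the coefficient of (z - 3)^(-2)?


Step 1: Write the numerator in powers of (z - 3): 4z + 11 = 4(z - 3) + (4*3 + 11) = 4(z - 3) + 23
Step 2: Divide by (z - 3)^4: f(z) = 23(z - 3)^(-4) + 4(z - 3)^(-3)
Step 3: This finite sum is the Laurent series of f about z = 3.
Step 4: Only the powers -4 and -3 appear, so the coefficient of (z - 3)^(-2) = 0

0


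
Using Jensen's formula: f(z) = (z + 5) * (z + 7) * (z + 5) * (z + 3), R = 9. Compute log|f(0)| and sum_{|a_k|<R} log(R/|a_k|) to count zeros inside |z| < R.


Jensen's formula: (1/2pi)*integral log|f(Re^it)|dt = log|f(0)| + sum_{|a_k|<R} log(R/|a_k|)
Step 1: f(0) = 5 * 7 * 5 * 3 = 525
Step 2: log|f(0)| = log|-5| + log|-7| + log|-5| + log|-3| = 6.2634
Step 3: Zeros inside |z| < 9: -5, -7, -5, -3
Step 4: Jensen sum = log(9/5) + log(9/7) + log(9/5) + log(9/3) = 2.5255
Step 5: n(R) = number of terms in the Jensen sum = count of zeros inside |z| < 9 = 4

4


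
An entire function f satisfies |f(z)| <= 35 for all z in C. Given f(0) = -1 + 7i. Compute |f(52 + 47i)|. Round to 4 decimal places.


Step 1: By Liouville's theorem, a bounded entire function is constant.
Step 2: f(z) = f(0) = -1 + 7i for all z.
Step 3: |f(w)| = |-1 + 7i| = sqrt(1 + 49)
Step 4: = 7.0711

7.0711


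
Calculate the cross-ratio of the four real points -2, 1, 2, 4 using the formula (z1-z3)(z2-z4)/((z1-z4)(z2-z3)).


Step 1: (z1-z3)(z2-z4) = (-4) * (-3) = 12
Step 2: (z1-z4)(z2-z3) = (-6) * (-1) = 6
Step 3: Cross-ratio = 12/6 = 2

2


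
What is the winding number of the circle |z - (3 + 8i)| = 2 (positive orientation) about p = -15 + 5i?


Step 1: Center c = (3, 8), radius = 2
Step 2: |p - c|^2 = (-18)^2 + (-3)^2 = 333
Step 3: r^2 = 4
Step 4: |p-c| > r so winding number = 0

0


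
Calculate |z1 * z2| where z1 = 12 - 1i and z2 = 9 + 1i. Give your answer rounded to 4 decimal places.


Step 1: |z1| = sqrt(12^2 + (-1)^2) = sqrt(145)
Step 2: |z2| = sqrt(9^2 + 1^2) = sqrt(82)
Step 3: |z1*z2| = |z1|*|z2| = sqrt(145) * sqrt(82) = sqrt(145 * 82) = sqrt(11890)
Step 4: = 109.0413

109.0413


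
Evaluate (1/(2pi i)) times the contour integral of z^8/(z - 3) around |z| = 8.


Step 1: f(z) = z^8, a = 3 is inside |z| = 8
Step 2: By Cauchy integral formula: (1/(2pi*i)) * integral = f(a)
Step 3: f(3) = 3^8 = 6561

6561


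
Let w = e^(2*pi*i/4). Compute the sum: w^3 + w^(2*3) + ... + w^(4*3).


Step 1: The sum sum_{j=1}^{n} w^(k*j) equals n if n | k, else 0.
Step 2: Here n = 4, k = 3
Step 3: Does n divide k? 4 | 3 -> False
Step 4: Sum = 0

0


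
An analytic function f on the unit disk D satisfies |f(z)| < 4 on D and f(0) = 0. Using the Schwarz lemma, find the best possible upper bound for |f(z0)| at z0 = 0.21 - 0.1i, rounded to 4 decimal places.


Step 1: g = f/4 maps D -> D with g(0) = 0, so by the Schwarz lemma |g(z)| <= |z|, i.e. |f(z)| <= 4|z|; this is sharp (f(z) = 4z).
Step 2: |z0|^2 = 0.21^2 + (-0.1)^2 = 0.0541
Step 3: |z0| = sqrt(0.0541) = 0.232594
Step 4: Best bound = 4 * |z0| = 4 * 0.232594 = 0.9304

0.9304


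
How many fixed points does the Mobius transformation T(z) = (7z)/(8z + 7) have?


Step 1: Fixed points satisfy T(z) = z
Step 2: 8z^2 = 0
Step 3: Discriminant = 0^2 - 4*8*0 = 0
Step 4: Number of fixed points = 1

1


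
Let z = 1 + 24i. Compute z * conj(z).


Step 1: conj(z) = 1 - 24i
Step 2: z * conj(z) = 1^2 + 24^2
Step 3: = 1 + 576 = 577

577


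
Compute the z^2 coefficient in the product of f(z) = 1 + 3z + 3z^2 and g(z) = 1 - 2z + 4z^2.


Step 1: z^2 term in f*g comes from: (1)*(4z^2) + (3z)*(-2z) + (3z^2)*(1)
Step 2: = 4 - 6 + 3
Step 3: = 1

1


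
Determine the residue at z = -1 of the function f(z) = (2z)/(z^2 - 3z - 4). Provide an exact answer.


Step 1: Q(z) = z^2 - 3z - 4 = (z + 1)(z - 4)
Step 2: Q'(z) = 2z - 3
Step 3: Q'(-1) = -5, P(-1) = -2
Step 4: Res = P(-1)/Q'(-1) = -2/(-5) = 2/5

2/5


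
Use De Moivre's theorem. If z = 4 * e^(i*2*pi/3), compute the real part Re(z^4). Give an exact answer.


Step 1: By De Moivre's theorem, z^4 = 4^4 * e^(i*4*2*pi/3) = 256 * (cos(8*pi/3) + i*sin(8*pi/3))
Step 2: |z|^4 = 4^4 = 256
Step 3: Reduce the angle mod 2*pi: 8*pi/3 - 2*pi = 2*pi/3
Step 4: cos(2*pi/3) = -1/2
Step 5: Re(z^4) = 256 * (-1/2) = -128

-128


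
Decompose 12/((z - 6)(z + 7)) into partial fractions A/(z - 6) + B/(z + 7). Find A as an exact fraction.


Step 1: Multiply both sides by (z - 6) and set z = 6
Step 2: A = 12 / (6 + 7)
Step 3: A = 12 / 13
Step 4: A = 12/13

12/13


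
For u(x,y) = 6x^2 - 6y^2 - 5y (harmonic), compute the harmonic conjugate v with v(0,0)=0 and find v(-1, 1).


Step 1: v_x = -u_y = 12y + 5
Step 2: v_y = u_x = 12x + 0
Step 3: v = 12xy + 5x + C
Step 4: v(0,0) = 0 => C = 0
Step 5: v(-1, 1) = -17

-17


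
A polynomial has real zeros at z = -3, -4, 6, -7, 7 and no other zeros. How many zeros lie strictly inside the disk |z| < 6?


Step 1: Check each root:
  z = -3: |-3| = 3 < 6
  z = -4: |-4| = 4 < 6
  z = 6: |6| = 6 >= 6
  z = -7: |-7| = 7 >= 6
  z = 7: |7| = 7 >= 6
Step 2: Count = 2

2


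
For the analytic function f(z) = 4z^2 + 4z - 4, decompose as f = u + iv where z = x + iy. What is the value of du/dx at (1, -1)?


Step 1: f(z) = 4(x+iy)^2 + 4(x+iy) - 4
Step 2: u = 4(x^2 - y^2) + 4x - 4
Step 3: u_x = 8x + 4
Step 4: At (1, -1): u_x = 8 + 4 = 12

12


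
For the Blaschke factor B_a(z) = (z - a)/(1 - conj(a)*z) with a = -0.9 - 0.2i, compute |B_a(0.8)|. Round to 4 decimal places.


Step 1: Numerator z0 - a = 0.8 - (-0.9 - 0.2i) = 1.7 + 0.2i
Step 2: Denominator 1 - conj(a)*z0 = 1 - (-0.9 + 0.2i)*0.8 = 1.72 - 0.16i
Step 3: |z0 - a|^2 = 1.7^2 + 0.2^2 = 2.93; |1 - conj(a)*z0|^2 = 1.72^2 + (-0.16)^2 = 2.984
Step 4: |B_a(0.8)| = sqrt(2.93 / 2.984) = sqrt(0.981903)
Step 5: = 0.9909

0.9909


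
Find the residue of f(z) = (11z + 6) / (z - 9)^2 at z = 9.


Step 1: Pole of order 2 at z = 9
Step 2: Res = lim d/dz [(z - 9)^2 * f(z)] as z -> 9
Step 3: (z - 9)^2 * f(z) = 11z + 6
Step 4: d/dz[11z + 6] = 11

11


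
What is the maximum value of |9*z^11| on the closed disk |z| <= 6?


Step 1: On |z| = 6, |f(z)| = 9 * |z|^11 = 9 * 6^11
Step 2: By maximum modulus principle, maximum is on boundary.
Step 3: Maximum = 9 * 362797056 = 3265173504

3265173504


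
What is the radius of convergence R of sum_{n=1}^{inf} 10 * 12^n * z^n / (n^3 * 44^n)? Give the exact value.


Step 1: General term a_n = 10 * 12^n / (n^3 * 44^n)
Step 2: By the root test, |a_n|^(1/n) = 10^(1/n) * 12 / (n^(3/n) * 44) -> 12/44 as n -> infinity (since 10^(1/n) -> 1 and n^(3/n) -> 1)
Step 3: R = 1/lim|a_n|^(1/n) = 44/12 = 11/3

11/3


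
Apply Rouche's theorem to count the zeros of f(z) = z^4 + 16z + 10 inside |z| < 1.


Step 1: On |z| = 1 the three terms have sizes |z^4| = 1^4 = 1, |16z| = 16*1 = 16, |10| = 10
Step 2: The dominant term is g(z) = 16z; let h(z) = z^4 + 10 so f = g + h
Step 3: On |z| = 1: |g| = 16 and |h| <= 1 + 10 = 11
Step 4: Since 16 > 11, |h| < |g| on |z| = 1, so by Rouche f has the same number of zeros as g inside |z| < 1
Step 5: g(z) = 16z has 1 zero (at the origin, multiplicity 1) inside |z| < 1. Answer = 1

1


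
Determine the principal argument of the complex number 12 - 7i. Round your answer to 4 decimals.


Step 1: z = 12 - 7i
Step 2: arg(z) = atan2(-7, 12)
Step 3: arg(z) = -0.5281

-0.5281


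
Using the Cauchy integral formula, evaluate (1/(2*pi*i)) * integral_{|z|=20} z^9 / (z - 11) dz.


Step 1: f(z) = z^9, a = 11 is inside |z| = 20
Step 2: By Cauchy integral formula: (1/(2pi*i)) * integral = f(a)
Step 3: f(11) = 11^9 = 2357947691

2357947691


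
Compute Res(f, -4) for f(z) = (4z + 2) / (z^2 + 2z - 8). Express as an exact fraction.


Step 1: Q(z) = z^2 + 2z - 8 = (z + 4)(z - 2)
Step 2: Q'(z) = 2z + 2
Step 3: Q'(-4) = -6, P(-4) = -14
Step 4: Res = P(-4)/Q'(-4) = -14/(-6) = 7/3

7/3


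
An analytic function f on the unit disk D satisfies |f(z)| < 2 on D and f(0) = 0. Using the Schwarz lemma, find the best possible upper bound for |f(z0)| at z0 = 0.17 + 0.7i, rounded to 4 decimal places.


Step 1: g = f/2 maps D -> D with g(0) = 0, so by the Schwarz lemma |g(z)| <= |z|, i.e. |f(z)| <= 2|z|; this is sharp (f(z) = 2z).
Step 2: |z0|^2 = 0.17^2 + 0.7^2 = 0.5189
Step 3: |z0| = sqrt(0.5189) = 0.720347
Step 4: Best bound = 2 * |z0| = 2 * 0.720347 = 1.4407

1.4407


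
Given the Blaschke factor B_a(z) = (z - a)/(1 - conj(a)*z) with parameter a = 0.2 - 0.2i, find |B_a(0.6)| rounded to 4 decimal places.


Step 1: Numerator z0 - a = 0.6 - (0.2 - 0.2i) = 0.4 + 0.2i
Step 2: Denominator 1 - conj(a)*z0 = 1 - (0.2 + 0.2i)*0.6 = 0.88 - 0.12i
Step 3: |z0 - a|^2 = 0.4^2 + 0.2^2 = 0.2; |1 - conj(a)*z0|^2 = 0.88^2 + (-0.12)^2 = 0.7888
Step 4: |B_a(0.6)| = sqrt(0.2 / 0.7888) = sqrt(0.25355)
Step 5: = 0.5035

0.5035


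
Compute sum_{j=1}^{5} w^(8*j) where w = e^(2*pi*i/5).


Step 1: The sum sum_{j=1}^{n} w^(k*j) equals n if n | k, else 0.
Step 2: Here n = 5, k = 8
Step 3: Does n divide k? 5 | 8 -> False
Step 4: Sum = 0

0


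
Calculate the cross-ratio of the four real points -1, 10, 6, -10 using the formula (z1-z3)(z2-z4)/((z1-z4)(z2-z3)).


Step 1: (z1-z3)(z2-z4) = (-7) * 20 = -140
Step 2: (z1-z4)(z2-z3) = 9 * 4 = 36
Step 3: Cross-ratio = -140/36 = -35/9

-35/9


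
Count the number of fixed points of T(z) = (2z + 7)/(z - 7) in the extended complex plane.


Step 1: Fixed points satisfy T(z) = z
Step 2: z^2 - 9z - 7 = 0
Step 3: Discriminant = (-9)^2 - 4*1*(-7) = 109
Step 4: Number of fixed points = 2

2


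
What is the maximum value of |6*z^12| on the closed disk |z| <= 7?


Step 1: On |z| = 7, |f(z)| = 6 * |z|^12 = 6 * 7^12
Step 2: By maximum modulus principle, maximum is on boundary.
Step 3: Maximum = 6 * 13841287201 = 83047723206

83047723206


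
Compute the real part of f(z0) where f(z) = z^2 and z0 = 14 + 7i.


Step 1: z0 = 14 + 7i
Step 2: z0^2 = 14^2 - 7^2 + 196i
Step 3: real part = 196 - 49 = 147

147


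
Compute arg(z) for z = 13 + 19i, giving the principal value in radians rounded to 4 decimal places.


Step 1: z = 13 + 19i
Step 2: arg(z) = atan2(19, 13)
Step 3: arg(z) = 0.9707

0.9707


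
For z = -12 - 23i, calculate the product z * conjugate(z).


Step 1: conj(z) = -12 + 23i
Step 2: z * conj(z) = (-12)^2 + (-23)^2
Step 3: = 144 + 529 = 673

673


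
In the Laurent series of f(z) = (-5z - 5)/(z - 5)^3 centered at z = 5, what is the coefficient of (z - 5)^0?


Step 1: Write the numerator in powers of (z - 5): -5z - 5 = -5(z - 5) + (-5*5 - 5) = -5(z - 5) - 30
Step 2: Divide by (z - 5)^3: f(z) = -30(z - 5)^(-3) - 5(z - 5)^(-2)
Step 3: This finite sum is the Laurent series of f about z = 5.
Step 4: Only the powers -3 and -2 appear, so the coefficient of (z - 5)^0 = 0

0


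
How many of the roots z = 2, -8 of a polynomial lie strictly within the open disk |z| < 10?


Step 1: Check each root:
  z = 2: |2| = 2 < 10
  z = -8: |-8| = 8 < 10
Step 2: Count = 2

2


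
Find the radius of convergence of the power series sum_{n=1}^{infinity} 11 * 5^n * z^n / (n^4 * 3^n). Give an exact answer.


Step 1: General term a_n = 11 * 5^n / (n^4 * 3^n)
Step 2: By the root test, |a_n|^(1/n) = 11^(1/n) * 5 / (n^(4/n) * 3) -> 5/3 as n -> infinity (since 11^(1/n) -> 1 and n^(4/n) -> 1)
Step 3: R = 1/lim|a_n|^(1/n) = 3/5

3/5


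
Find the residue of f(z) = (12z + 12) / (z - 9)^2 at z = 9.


Step 1: Pole of order 2 at z = 9
Step 2: Res = lim d/dz [(z - 9)^2 * f(z)] as z -> 9
Step 3: (z - 9)^2 * f(z) = 12z + 12
Step 4: d/dz[12z + 12] = 12

12


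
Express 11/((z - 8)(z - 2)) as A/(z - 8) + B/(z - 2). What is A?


Step 1: Multiply both sides by (z - 8) and set z = 8
Step 2: A = 11 / (8 - 2)
Step 3: A = 11 / 6
Step 4: A = 11/6

11/6


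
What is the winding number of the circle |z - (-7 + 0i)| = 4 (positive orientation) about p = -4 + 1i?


Step 1: Center c = (-7, 0), radius = 4
Step 2: |p - c|^2 = 3^2 + 1^2 = 10
Step 3: r^2 = 16
Step 4: |p-c| < r so winding number = 1

1


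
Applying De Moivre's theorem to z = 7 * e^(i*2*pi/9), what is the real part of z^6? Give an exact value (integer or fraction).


Step 1: By De Moivre's theorem, z^6 = 7^6 * e^(i*6*2*pi/9) = 117649 * (cos(4*pi/3) + i*sin(4*pi/3))
Step 2: |z|^6 = 7^6 = 117649
Step 3: The angle 4*pi/3 already lies in [0, 2*pi)
Step 4: cos(4*pi/3) = -1/2
Step 5: Re(z^6) = 117649 * (-1/2) = -117649/2

-117649/2


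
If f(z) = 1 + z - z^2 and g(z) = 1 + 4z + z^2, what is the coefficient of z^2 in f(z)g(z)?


Step 1: z^2 term in f*g comes from: (1)*(z^2) + (z)*(4z) + (-z^2)*(1)
Step 2: = 1 + 4 - 1
Step 3: = 4

4


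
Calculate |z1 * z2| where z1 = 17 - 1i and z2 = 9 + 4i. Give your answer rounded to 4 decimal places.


Step 1: |z1| = sqrt(17^2 + (-1)^2) = sqrt(290)
Step 2: |z2| = sqrt(9^2 + 4^2) = sqrt(97)
Step 3: |z1*z2| = |z1|*|z2| = sqrt(290) * sqrt(97) = sqrt(290 * 97) = sqrt(28130)
Step 4: = 167.72

167.72


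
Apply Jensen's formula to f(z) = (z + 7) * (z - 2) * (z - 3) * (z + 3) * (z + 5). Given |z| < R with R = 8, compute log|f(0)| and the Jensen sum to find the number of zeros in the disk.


Jensen's formula: (1/2pi)*integral log|f(Re^it)|dt = log|f(0)| + sum_{|a_k|<R} log(R/|a_k|)
Step 1: f(0) = 7 * (-2) * (-3) * 3 * 5 = 630
Step 2: log|f(0)| = log|-7| + log|2| + log|3| + log|-3| + log|-5| = 6.4457
Step 3: Zeros inside |z| < 8: -7, 2, 3, -3, -5
Step 4: Jensen sum = log(8/7) + log(8/2) + log(8/3) + log(8/3) + log(8/5) = 3.9515
Step 5: n(R) = number of terms in the Jensen sum = count of zeros inside |z| < 8 = 5

5


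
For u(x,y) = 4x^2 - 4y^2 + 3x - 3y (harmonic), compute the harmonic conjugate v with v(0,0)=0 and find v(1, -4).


Step 1: v_x = -u_y = 8y + 3
Step 2: v_y = u_x = 8x + 3
Step 3: v = 8xy + 3x + 3y + C
Step 4: v(0,0) = 0 => C = 0
Step 5: v(1, -4) = -41

-41


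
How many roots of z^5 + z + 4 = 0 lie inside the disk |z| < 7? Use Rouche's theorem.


Step 1: On |z| = 7 the three terms have sizes |z^5| = 7^5 = 16807, |z| = 7, |4| = 4
Step 2: The dominant term is g(z) = z^5; let h(z) = z + 4 so f = g + h
Step 3: On |z| = 7: |g| = 16807 and |h| <= 7 + 4 = 11
Step 4: Since 16807 > 11, |h| < |g| on |z| = 7, so by Rouche f has the same number of zeros as g inside |z| < 7
Step 5: g(z) = z^5 has 5 zeros (all at the origin) inside |z| < 7. Answer = 5

5


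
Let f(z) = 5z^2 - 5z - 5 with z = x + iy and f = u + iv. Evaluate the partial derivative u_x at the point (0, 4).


Step 1: f(z) = 5(x+iy)^2 - 5(x+iy) - 5
Step 2: u = 5(x^2 - y^2) - 5x - 5
Step 3: u_x = 10x - 5
Step 4: At (0, 4): u_x = 0 - 5 = -5

-5


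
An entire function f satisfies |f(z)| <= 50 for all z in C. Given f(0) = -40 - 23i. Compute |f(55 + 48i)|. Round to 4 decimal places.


Step 1: By Liouville's theorem, a bounded entire function is constant.
Step 2: f(z) = f(0) = -40 - 23i for all z.
Step 3: |f(w)| = |-40 - 23i| = sqrt(1600 + 529)
Step 4: = 46.1411

46.1411


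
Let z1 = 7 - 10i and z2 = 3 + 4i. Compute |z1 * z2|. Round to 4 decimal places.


Step 1: |z1| = sqrt(7^2 + (-10)^2) = sqrt(149)
Step 2: |z2| = sqrt(3^2 + 4^2) = sqrt(25)
Step 3: |z1*z2| = |z1|*|z2| = sqrt(149) * sqrt(25) = sqrt(149 * 25) = sqrt(3725)
Step 4: = 61.0328

61.0328


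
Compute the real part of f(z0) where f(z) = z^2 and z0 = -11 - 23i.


Step 1: z0 = -11 - 23i
Step 2: z0^2 = (-11)^2 - (-23)^2 + 506i
Step 3: real part = 121 - 529 = -408

-408


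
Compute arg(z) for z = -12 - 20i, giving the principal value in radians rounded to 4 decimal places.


Step 1: z = -12 - 20i
Step 2: arg(z) = atan2(-20, -12)
Step 3: arg(z) = -2.1112

-2.1112


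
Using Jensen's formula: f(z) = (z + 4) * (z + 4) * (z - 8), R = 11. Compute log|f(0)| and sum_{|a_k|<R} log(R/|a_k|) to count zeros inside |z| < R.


Jensen's formula: (1/2pi)*integral log|f(Re^it)|dt = log|f(0)| + sum_{|a_k|<R} log(R/|a_k|)
Step 1: f(0) = 4 * 4 * (-8) = -128
Step 2: log|f(0)| = log|-4| + log|-4| + log|8| = 4.852
Step 3: Zeros inside |z| < 11: -4, -4, 8
Step 4: Jensen sum = log(11/4) + log(11/4) + log(11/8) = 2.3417
Step 5: n(R) = number of terms in the Jensen sum = count of zeros inside |z| < 11 = 3

3


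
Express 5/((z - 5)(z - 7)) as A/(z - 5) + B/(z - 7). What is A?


Step 1: Multiply both sides by (z - 5) and set z = 5
Step 2: A = 5 / (5 - 7)
Step 3: A = 5 / (-2)
Step 4: A = -5/2

-5/2


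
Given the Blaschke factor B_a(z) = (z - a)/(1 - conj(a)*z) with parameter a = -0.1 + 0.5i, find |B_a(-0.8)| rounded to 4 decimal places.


Step 1: Numerator z0 - a = -0.8 - (-0.1 + 0.5i) = -0.7 - 0.5i
Step 2: Denominator 1 - conj(a)*z0 = 1 - (-0.1 - 0.5i)*(-0.8) = 0.92 - 0.4i
Step 3: |z0 - a|^2 = (-0.7)^2 + (-0.5)^2 = 0.74; |1 - conj(a)*z0|^2 = 0.92^2 + (-0.4)^2 = 1.0064
Step 4: |B_a(-0.8)| = sqrt(0.74 / 1.0064) = sqrt(0.735294)
Step 5: = 0.8575

0.8575


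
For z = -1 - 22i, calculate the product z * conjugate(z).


Step 1: conj(z) = -1 + 22i
Step 2: z * conj(z) = (-1)^2 + (-22)^2
Step 3: = 1 + 484 = 485

485


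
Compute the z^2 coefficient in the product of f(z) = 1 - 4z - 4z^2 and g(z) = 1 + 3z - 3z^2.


Step 1: z^2 term in f*g comes from: (1)*(-3z^2) + (-4z)*(3z) + (-4z^2)*(1)
Step 2: = -3 - 12 - 4
Step 3: = -19

-19


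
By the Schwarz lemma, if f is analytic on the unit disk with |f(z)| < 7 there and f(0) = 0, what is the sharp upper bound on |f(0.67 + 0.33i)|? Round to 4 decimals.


Step 1: g = f/7 maps D -> D with g(0) = 0, so by the Schwarz lemma |g(z)| <= |z|, i.e. |f(z)| <= 7|z|; this is sharp (f(z) = 7z).
Step 2: |z0|^2 = 0.67^2 + 0.33^2 = 0.5578
Step 3: |z0| = sqrt(0.5578) = 0.74686
Step 4: Best bound = 7 * |z0| = 7 * 0.74686 = 5.228

5.228


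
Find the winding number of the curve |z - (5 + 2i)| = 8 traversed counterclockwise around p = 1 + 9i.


Step 1: Center c = (5, 2), radius = 8
Step 2: |p - c|^2 = (-4)^2 + 7^2 = 65
Step 3: r^2 = 64
Step 4: |p-c| > r so winding number = 0

0


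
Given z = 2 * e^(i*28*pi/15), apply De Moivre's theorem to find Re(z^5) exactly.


Step 1: By De Moivre's theorem, z^5 = 2^5 * e^(i*5*28*pi/15) = 32 * (cos(28*pi/3) + i*sin(28*pi/3))
Step 2: |z|^5 = 2^5 = 32
Step 3: Reduce the angle mod 2*pi: 28*pi/3 - 8*pi = 4*pi/3
Step 4: cos(4*pi/3) = -1/2
Step 5: Re(z^5) = 32 * (-1/2) = -16

-16


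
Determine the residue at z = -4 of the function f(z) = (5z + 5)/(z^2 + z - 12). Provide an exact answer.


Step 1: Q(z) = z^2 + z - 12 = (z + 4)(z - 3)
Step 2: Q'(z) = 2z + 1
Step 3: Q'(-4) = -7, P(-4) = -15
Step 4: Res = P(-4)/Q'(-4) = -15/(-7) = 15/7

15/7


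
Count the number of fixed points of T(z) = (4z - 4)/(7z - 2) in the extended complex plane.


Step 1: Fixed points satisfy T(z) = z
Step 2: 7z^2 - 6z + 4 = 0
Step 3: Discriminant = (-6)^2 - 4*7*4 = -76
Step 4: Number of fixed points = 2

2


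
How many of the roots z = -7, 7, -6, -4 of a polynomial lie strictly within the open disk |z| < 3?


Step 1: Check each root:
  z = -7: |-7| = 7 >= 3
  z = 7: |7| = 7 >= 3
  z = -6: |-6| = 6 >= 3
  z = -4: |-4| = 4 >= 3
Step 2: Count = 0

0


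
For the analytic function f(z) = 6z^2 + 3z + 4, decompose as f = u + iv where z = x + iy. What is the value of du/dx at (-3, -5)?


Step 1: f(z) = 6(x+iy)^2 + 3(x+iy) + 4
Step 2: u = 6(x^2 - y^2) + 3x + 4
Step 3: u_x = 12x + 3
Step 4: At (-3, -5): u_x = -36 + 3 = -33

-33


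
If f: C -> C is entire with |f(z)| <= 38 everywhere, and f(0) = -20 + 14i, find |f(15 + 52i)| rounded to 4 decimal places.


Step 1: By Liouville's theorem, a bounded entire function is constant.
Step 2: f(z) = f(0) = -20 + 14i for all z.
Step 3: |f(w)| = |-20 + 14i| = sqrt(400 + 196)
Step 4: = 24.4131

24.4131


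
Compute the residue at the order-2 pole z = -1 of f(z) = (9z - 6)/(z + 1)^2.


Step 1: Pole of order 2 at z = -1
Step 2: Res = lim d/dz [(z + 1)^2 * f(z)] as z -> -1
Step 3: (z + 1)^2 * f(z) = 9z - 6
Step 4: d/dz[9z - 6] = 9

9


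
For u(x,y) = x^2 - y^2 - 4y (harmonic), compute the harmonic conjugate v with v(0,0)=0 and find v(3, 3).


Step 1: v_x = -u_y = 2y + 4
Step 2: v_y = u_x = 2x + 0
Step 3: v = 2xy + 4x + C
Step 4: v(0,0) = 0 => C = 0
Step 5: v(3, 3) = 30

30


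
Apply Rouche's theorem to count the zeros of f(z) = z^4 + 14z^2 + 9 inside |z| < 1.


Step 1: On |z| = 1 the three terms have sizes |z^4| = 1^4 = 1, |14z^2| = 14*1^2 = 14, |9| = 9
Step 2: The dominant term is g(z) = 14z^2; let h(z) = z^4 + 9 so f = g + h
Step 3: On |z| = 1: |g| = 14 and |h| <= 1 + 9 = 10
Step 4: Since 14 > 10, |h| < |g| on |z| = 1, so by Rouche f has the same number of zeros as g inside |z| < 1
Step 5: g(z) = 14z^2 has 2 zeros (at the origin, multiplicity 2) inside |z| < 1. Answer = 2

2


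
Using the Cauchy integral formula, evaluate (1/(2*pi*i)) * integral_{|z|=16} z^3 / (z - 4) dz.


Step 1: f(z) = z^3, a = 4 is inside |z| = 16
Step 2: By Cauchy integral formula: (1/(2pi*i)) * integral = f(a)
Step 3: f(4) = 4^3 = 64

64


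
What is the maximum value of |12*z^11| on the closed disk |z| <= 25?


Step 1: On |z| = 25, |f(z)| = 12 * |z|^11 = 12 * 25^11
Step 2: By maximum modulus principle, maximum is on boundary.
Step 3: Maximum = 12 * 2384185791015625 = 28610229492187500

28610229492187500


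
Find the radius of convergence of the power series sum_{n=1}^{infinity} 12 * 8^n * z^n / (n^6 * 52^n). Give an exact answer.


Step 1: General term a_n = 12 * 8^n / (n^6 * 52^n)
Step 2: By the root test, |a_n|^(1/n) = 12^(1/n) * 8 / (n^(6/n) * 52) -> 8/52 as n -> infinity (since 12^(1/n) -> 1 and n^(6/n) -> 1)
Step 3: R = 1/lim|a_n|^(1/n) = 52/8 = 13/2

13/2


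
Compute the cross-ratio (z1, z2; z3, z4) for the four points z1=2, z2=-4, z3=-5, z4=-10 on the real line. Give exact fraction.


Step 1: (z1-z3)(z2-z4) = 7 * 6 = 42
Step 2: (z1-z4)(z2-z3) = 12 * 1 = 12
Step 3: Cross-ratio = 42/12 = 7/2

7/2


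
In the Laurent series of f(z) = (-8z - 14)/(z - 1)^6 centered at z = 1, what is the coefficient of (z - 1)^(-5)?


Step 1: Write the numerator in powers of (z - 1): -8z - 14 = -8(z - 1) + (-8*1 - 14) = -8(z - 1) - 22
Step 2: Divide by (z - 1)^6: f(z) = -22(z - 1)^(-6) - 8(z - 1)^(-5)
Step 3: This finite sum is the Laurent series of f about z = 1.
Step 4: Coefficient of (z - 1)^(-5) = coefficient of (z - 1) in the re-centred numerator = -8

-8


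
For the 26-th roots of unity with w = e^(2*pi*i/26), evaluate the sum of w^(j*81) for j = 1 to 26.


Step 1: The sum sum_{j=1}^{n} w^(k*j) equals n if n | k, else 0.
Step 2: Here n = 26, k = 81
Step 3: Does n divide k? 26 | 81 -> False
Step 4: Sum = 0

0


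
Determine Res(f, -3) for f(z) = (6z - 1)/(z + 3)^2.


Step 1: Pole of order 2 at z = -3
Step 2: Res = lim d/dz [(z + 3)^2 * f(z)] as z -> -3
Step 3: (z + 3)^2 * f(z) = 6z - 1
Step 4: d/dz[6z - 1] = 6

6


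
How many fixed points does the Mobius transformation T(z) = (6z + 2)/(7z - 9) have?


Step 1: Fixed points satisfy T(z) = z
Step 2: 7z^2 - 15z - 2 = 0
Step 3: Discriminant = (-15)^2 - 4*7*(-2) = 281
Step 4: Number of fixed points = 2

2


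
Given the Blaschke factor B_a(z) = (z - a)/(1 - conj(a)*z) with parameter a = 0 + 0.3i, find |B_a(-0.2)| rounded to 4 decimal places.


Step 1: Numerator z0 - a = -0.2 - (0 + 0.3i) = -0.2 - 0.3i
Step 2: Denominator 1 - conj(a)*z0 = 1 - (0 - 0.3i)*(-0.2) = 1 - 0.06i
Step 3: |z0 - a|^2 = (-0.2)^2 + (-0.3)^2 = 0.13; |1 - conj(a)*z0|^2 = 1^2 + (-0.06)^2 = 1.0036
Step 4: |B_a(-0.2)| = sqrt(0.13 / 1.0036) = sqrt(0.129534)
Step 5: = 0.3599

0.3599


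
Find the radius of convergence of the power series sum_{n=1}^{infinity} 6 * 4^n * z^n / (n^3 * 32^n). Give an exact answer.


Step 1: General term a_n = 6 * 4^n / (n^3 * 32^n)
Step 2: By the root test, |a_n|^(1/n) = 6^(1/n) * 4 / (n^(3/n) * 32) -> 4/32 as n -> infinity (since 6^(1/n) -> 1 and n^(3/n) -> 1)
Step 3: R = 1/lim|a_n|^(1/n) = 32/4 = 8

8


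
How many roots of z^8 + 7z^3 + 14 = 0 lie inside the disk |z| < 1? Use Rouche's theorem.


Step 1: On |z| = 1 the three terms have sizes |z^8| = 1^8 = 1, |7z^3| = 7*1^3 = 7, |14| = 14
Step 2: The dominant term is g(z) = 14; let h(z) = z^8 + 7z^3 so f = g + h
Step 3: On |z| = 1: |g| = 14 and |h| <= 1 + 7 = 8
Step 4: Since 14 > 8, |h| < |g| on |z| = 1, so by Rouche f has the same number of zeros as g inside |z| < 1
Step 5: g(z) = 14 is a nonzero constant with no zeros inside |z| < 1. Answer = 0

0


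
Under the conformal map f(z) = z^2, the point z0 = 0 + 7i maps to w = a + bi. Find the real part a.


Step 1: z0 = 0 + 7i
Step 2: z0^2 = 0^2 - 7^2 + 0i
Step 3: real part = 0 - 49 = -49

-49


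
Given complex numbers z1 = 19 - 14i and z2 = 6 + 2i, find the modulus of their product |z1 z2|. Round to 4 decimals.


Step 1: |z1| = sqrt(19^2 + (-14)^2) = sqrt(557)
Step 2: |z2| = sqrt(6^2 + 2^2) = sqrt(40)
Step 3: |z1*z2| = |z1|*|z2| = sqrt(557) * sqrt(40) = sqrt(557 * 40) = sqrt(22280)
Step 4: = 149.2649

149.2649


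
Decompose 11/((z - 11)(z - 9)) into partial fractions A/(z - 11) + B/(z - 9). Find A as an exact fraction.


Step 1: Multiply both sides by (z - 11) and set z = 11
Step 2: A = 11 / (11 - 9)
Step 3: A = 11 / 2
Step 4: A = 11/2

11/2


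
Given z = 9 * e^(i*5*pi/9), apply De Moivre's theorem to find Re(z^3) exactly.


Step 1: By De Moivre's theorem, z^3 = 9^3 * e^(i*3*5*pi/9) = 729 * (cos(5*pi/3) + i*sin(5*pi/3))
Step 2: |z|^3 = 9^3 = 729
Step 3: The angle 5*pi/3 already lies in [0, 2*pi)
Step 4: cos(5*pi/3) = 1/2
Step 5: Re(z^3) = 729 * 1/2 = 729/2

729/2


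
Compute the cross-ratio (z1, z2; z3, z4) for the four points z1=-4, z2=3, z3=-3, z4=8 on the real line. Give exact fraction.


Step 1: (z1-z3)(z2-z4) = (-1) * (-5) = 5
Step 2: (z1-z4)(z2-z3) = (-12) * 6 = -72
Step 3: Cross-ratio = -5/72 = -5/72

-5/72


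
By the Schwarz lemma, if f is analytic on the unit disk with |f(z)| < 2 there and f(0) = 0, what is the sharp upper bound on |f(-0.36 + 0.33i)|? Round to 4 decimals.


Step 1: g = f/2 maps D -> D with g(0) = 0, so by the Schwarz lemma |g(z)| <= |z|, i.e. |f(z)| <= 2|z|; this is sharp (f(z) = 2z).
Step 2: |z0|^2 = (-0.36)^2 + 0.33^2 = 0.2385
Step 3: |z0| = sqrt(0.2385) = 0.488365
Step 4: Best bound = 2 * |z0| = 2 * 0.488365 = 0.9767

0.9767


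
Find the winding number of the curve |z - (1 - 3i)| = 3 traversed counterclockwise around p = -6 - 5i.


Step 1: Center c = (1, -3), radius = 3
Step 2: |p - c|^2 = (-7)^2 + (-2)^2 = 53
Step 3: r^2 = 9
Step 4: |p-c| > r so winding number = 0

0


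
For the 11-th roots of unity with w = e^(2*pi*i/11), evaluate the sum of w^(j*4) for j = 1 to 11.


Step 1: The sum sum_{j=1}^{n} w^(k*j) equals n if n | k, else 0.
Step 2: Here n = 11, k = 4
Step 3: Does n divide k? 11 | 4 -> False
Step 4: Sum = 0

0


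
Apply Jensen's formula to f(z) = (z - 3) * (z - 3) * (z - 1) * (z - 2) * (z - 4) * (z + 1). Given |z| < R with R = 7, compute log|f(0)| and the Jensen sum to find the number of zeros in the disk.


Jensen's formula: (1/2pi)*integral log|f(Re^it)|dt = log|f(0)| + sum_{|a_k|<R} log(R/|a_k|)
Step 1: f(0) = (-3) * (-3) * (-1) * (-2) * (-4) * 1 = -72
Step 2: log|f(0)| = log|3| + log|3| + log|1| + log|2| + log|4| + log|-1| = 4.2767
Step 3: Zeros inside |z| < 7: 3, 3, 1, 2, 4, -1
Step 4: Jensen sum = log(7/3) + log(7/3) + log(7/1) + log(7/2) + log(7/4) + log(7/1) = 7.3988
Step 5: n(R) = number of terms in the Jensen sum = count of zeros inside |z| < 7 = 6

6


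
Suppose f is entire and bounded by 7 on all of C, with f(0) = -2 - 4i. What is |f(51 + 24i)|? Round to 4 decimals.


Step 1: By Liouville's theorem, a bounded entire function is constant.
Step 2: f(z) = f(0) = -2 - 4i for all z.
Step 3: |f(w)| = |-2 - 4i| = sqrt(4 + 16)
Step 4: = 4.4721

4.4721


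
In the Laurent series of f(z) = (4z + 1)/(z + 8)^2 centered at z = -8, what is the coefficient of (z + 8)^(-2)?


Step 1: Write the numerator in powers of (z + 8): 4z + 1 = 4(z + 8) + (4*(-8) + 1) = 4(z + 8) - 31
Step 2: Divide by (z + 8)^2: f(z) = -31(z + 8)^(-2) + 4(z + 8)^(-1)
Step 3: This finite sum is the Laurent series of f about z = -8.
Step 4: Coefficient of (z + 8)^(-2) = 4*(-8) + 1 = -31

-31


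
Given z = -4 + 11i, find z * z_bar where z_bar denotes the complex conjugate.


Step 1: conj(z) = -4 - 11i
Step 2: z * conj(z) = (-4)^2 + 11^2
Step 3: = 16 + 121 = 137

137


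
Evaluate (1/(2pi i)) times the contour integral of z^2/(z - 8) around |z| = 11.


Step 1: f(z) = z^2, a = 8 is inside |z| = 11
Step 2: By Cauchy integral formula: (1/(2pi*i)) * integral = f(a)
Step 3: f(8) = 8^2 = 64

64


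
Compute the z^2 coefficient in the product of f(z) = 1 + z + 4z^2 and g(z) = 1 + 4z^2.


Step 1: z^2 term in f*g comes from: (1)*(4z^2) + (z)*(0) + (4z^2)*(1)
Step 2: = 4 + 0 + 4
Step 3: = 8

8


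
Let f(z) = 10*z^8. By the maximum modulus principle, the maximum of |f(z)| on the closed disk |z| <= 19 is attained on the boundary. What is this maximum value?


Step 1: On |z| = 19, |f(z)| = 10 * |z|^8 = 10 * 19^8
Step 2: By maximum modulus principle, maximum is on boundary.
Step 3: Maximum = 10 * 16983563041 = 169835630410

169835630410


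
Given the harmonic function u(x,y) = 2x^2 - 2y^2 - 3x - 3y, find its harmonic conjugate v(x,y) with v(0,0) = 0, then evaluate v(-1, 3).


Step 1: v_x = -u_y = 4y + 3
Step 2: v_y = u_x = 4x - 3
Step 3: v = 4xy + 3x - 3y + C
Step 4: v(0,0) = 0 => C = 0
Step 5: v(-1, 3) = -24

-24


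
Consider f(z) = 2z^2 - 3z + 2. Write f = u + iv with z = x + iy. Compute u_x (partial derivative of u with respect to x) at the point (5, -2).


Step 1: f(z) = 2(x+iy)^2 - 3(x+iy) + 2
Step 2: u = 2(x^2 - y^2) - 3x + 2
Step 3: u_x = 4x - 3
Step 4: At (5, -2): u_x = 20 - 3 = 17

17


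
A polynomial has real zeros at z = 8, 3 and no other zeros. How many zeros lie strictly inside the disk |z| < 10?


Step 1: Check each root:
  z = 8: |8| = 8 < 10
  z = 3: |3| = 3 < 10
Step 2: Count = 2

2


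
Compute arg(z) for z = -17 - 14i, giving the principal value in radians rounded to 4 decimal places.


Step 1: z = -17 - 14i
Step 2: arg(z) = atan2(-14, -17)
Step 3: arg(z) = -2.4527

-2.4527
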